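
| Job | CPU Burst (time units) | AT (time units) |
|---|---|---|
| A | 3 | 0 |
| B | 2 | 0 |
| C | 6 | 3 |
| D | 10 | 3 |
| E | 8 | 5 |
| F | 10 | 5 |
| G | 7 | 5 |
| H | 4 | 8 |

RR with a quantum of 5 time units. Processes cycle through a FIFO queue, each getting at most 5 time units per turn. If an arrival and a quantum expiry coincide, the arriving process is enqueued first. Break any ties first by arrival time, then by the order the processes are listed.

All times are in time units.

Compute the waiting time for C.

26

Timeline: | A 0-3 | B 3-5 | C 5-10 | D 10-15 | E 15-20 | F 20-25 | G 25-30 | H 30-34 | C 34-35 | D 35-40 | E 40-43 | F 43-48 | G 48-50 |
Completion: A=3  B=5  C=35  D=40  E=43  F=48  G=50  H=34
Waiting(C) = turnaround − burst = 32 − 6 = 26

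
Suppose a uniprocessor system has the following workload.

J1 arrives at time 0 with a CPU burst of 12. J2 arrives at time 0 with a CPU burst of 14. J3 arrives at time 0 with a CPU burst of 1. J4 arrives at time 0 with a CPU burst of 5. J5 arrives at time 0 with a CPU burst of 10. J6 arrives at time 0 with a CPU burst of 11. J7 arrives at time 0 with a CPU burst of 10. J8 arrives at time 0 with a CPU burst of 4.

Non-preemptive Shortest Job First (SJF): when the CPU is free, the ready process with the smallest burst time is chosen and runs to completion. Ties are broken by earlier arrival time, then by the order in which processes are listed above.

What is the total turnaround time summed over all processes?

227

Gantt: | J3 0-1 | J8 1-5 | J4 5-10 | J5 10-20 | J7 20-30 | J6 30-41 | J1 41-53 | J2 53-67 |
Completion: J1=53  J2=67  J3=1  J4=10  J5=20  J6=41  J7=30  J8=5
Turnaround (C−A): J1=53  J2=67  J3=1  J4=10  J5=20  J6=41  J7=30  J8=5
Turnaround = completion − arrival: J1=53, J2=67, J3=1, J4=10, J5=20, J6=41, J7=30, J8=5
Total turnaround = 53 + 67 + 1 + 10 + 20 + 41 + 30 + 5 = 227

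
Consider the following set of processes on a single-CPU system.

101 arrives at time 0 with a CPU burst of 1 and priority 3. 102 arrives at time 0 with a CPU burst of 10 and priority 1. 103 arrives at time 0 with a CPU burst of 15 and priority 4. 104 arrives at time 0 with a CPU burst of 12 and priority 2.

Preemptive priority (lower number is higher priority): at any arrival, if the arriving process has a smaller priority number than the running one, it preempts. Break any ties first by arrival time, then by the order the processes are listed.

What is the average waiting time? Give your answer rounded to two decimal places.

13.75

Gantt: | 102 0-10 | 104 10-22 | 101 22-23 | 103 23-38 |
Completion: 101=23  102=10  103=38  104=22
Waiting times: 101=22, 102=0, 103=23, 104=10
Average waiting = (22+0+23+10) / 4 = 55/4 = 13.75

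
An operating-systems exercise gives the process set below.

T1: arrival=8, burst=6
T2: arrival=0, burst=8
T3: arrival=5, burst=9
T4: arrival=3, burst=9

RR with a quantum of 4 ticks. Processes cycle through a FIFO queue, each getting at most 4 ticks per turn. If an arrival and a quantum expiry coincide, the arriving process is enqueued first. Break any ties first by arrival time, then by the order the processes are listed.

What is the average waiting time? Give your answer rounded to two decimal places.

Schedule: | T2 0-4 | T4 4-8 | T2 8-12 | T3 12-16 | T1 16-20 | T4 20-24 | T3 24-28 | T1 28-30 | T4 30-31 | T3 31-32 |
Completion: T1=30  T2=12  T3=32  T4=31
Waiting times: T1=16, T2=4, T3=18, T4=19
Average waiting = (16+4+18+19) / 4 = 57/4 = 14.25

14.25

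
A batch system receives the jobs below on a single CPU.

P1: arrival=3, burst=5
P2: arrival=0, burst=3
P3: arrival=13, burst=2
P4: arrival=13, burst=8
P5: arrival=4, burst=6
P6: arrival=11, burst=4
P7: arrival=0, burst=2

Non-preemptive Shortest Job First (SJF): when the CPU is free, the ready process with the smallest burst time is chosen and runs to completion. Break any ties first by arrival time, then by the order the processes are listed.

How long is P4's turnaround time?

Gantt: | P7 0-2 | P2 2-5 | P1 5-10 | P5 10-16 | P3 16-18 | P6 18-22 | P4 22-30 |
Completion: P1=10  P2=5  P3=18  P4=30  P5=16  P6=22  P7=2
Turnaround(P4) = completion − arrival = 30 − 13 = 17

17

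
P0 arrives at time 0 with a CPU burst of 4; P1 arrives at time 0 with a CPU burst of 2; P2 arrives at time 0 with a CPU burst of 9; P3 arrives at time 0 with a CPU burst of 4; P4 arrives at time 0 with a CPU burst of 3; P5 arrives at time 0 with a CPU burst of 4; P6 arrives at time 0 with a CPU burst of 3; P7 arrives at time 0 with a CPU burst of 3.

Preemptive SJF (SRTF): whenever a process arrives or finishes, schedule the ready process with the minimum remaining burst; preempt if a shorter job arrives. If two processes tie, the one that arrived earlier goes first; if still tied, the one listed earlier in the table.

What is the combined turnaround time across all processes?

115

Gantt: | P1 0-2 | P4 2-5 | P6 5-8 | P7 8-11 | P0 11-15 | P3 15-19 | P5 19-23 | P2 23-32 |
Completion: P0=15  P1=2  P2=32  P3=19  P4=5  P5=23  P6=8  P7=11
Turnaround (C−A): P0=15  P1=2  P2=32  P3=19  P4=5  P5=23  P6=8  P7=11
Turnaround = completion − arrival: P0=15, P1=2, P2=32, P3=19, P4=5, P5=23, P6=8, P7=11
Total turnaround = 15 + 2 + 32 + 19 + 5 + 23 + 8 + 11 = 115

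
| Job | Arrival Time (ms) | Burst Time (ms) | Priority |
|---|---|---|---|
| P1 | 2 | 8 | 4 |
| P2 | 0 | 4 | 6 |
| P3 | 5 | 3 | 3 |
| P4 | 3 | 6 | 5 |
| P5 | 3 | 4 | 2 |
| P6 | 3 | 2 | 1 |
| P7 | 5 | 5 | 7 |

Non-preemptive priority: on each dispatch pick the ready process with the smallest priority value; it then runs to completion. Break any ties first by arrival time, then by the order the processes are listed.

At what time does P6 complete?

6

Gantt: | P2 0-4 | P6 4-6 | P5 6-10 | P3 10-13 | P1 13-21 | P4 21-27 | P7 27-32 |
Completion: P1=21  P2=4  P3=13  P4=27  P5=10  P6=6  P7=32
Turnaround (C−A): P1=19  P2=4  P3=8  P4=24  P5=7  P6=3  P7=27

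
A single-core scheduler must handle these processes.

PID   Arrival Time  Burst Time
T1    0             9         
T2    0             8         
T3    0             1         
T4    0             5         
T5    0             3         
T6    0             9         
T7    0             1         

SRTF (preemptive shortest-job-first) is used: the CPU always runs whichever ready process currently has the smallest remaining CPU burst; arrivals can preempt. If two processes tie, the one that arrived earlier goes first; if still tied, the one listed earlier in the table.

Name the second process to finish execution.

Timeline: | T3 0-1 | T7 1-2 | T5 2-5 | T4 5-10 | T2 10-18 | T1 18-27 | T6 27-36 |
Completion: T1=27  T2=18  T3=1  T4=10  T5=5  T6=36  T7=2
Turnaround (C−A): T1=27  T2=18  T3=1  T4=10  T5=5  T6=36  T7=2
Finish order: T3 → T7 → T5 → T4 → T2 → T1 → T6

T7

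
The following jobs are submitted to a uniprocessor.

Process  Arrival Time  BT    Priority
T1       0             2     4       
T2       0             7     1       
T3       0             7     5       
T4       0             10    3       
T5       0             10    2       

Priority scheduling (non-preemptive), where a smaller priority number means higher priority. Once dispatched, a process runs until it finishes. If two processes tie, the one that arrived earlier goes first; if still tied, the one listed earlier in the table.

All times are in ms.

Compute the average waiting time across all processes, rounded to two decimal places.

Schedule: | T2 0-7 | T5 7-17 | T4 17-27 | T1 27-29 | T3 29-36 |
Completion: T1=29  T2=7  T3=36  T4=27  T5=17
Turnaround (C−A): T1=29  T2=7  T3=36  T4=27  T5=17
Waiting times: T1=27, T2=0, T3=29, T4=17, T5=7
Average waiting = (27+0+29+17+7) / 5 = 80/5 = 16.00

16.00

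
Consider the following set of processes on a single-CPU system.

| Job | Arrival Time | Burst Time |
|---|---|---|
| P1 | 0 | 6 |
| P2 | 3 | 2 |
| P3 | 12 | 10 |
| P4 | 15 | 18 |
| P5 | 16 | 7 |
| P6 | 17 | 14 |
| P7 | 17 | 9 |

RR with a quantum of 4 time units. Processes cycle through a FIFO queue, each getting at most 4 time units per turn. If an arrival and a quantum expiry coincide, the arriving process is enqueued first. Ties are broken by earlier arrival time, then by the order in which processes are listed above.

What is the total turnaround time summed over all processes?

Timeline: | P1 0-4 | P2 4-6 | P1 6-8 | idle 8-12 | P3 12-16 | P4 16-20 | P5 20-24 | P3 24-28 | P6 28-32 | P7 32-36 | P4 36-40 | P5 40-43 | P3 43-45 | P6 45-49 | P7 49-53 | P4 53-57 | P6 57-61 | P7 61-62 | P4 62-66 | P6 66-68 | P4 68-70 |
Completion: P1=8  P2=6  P3=45  P4=70  P5=43  P6=68  P7=62
Turnaround (C−A): P1=8  P2=3  P3=33  P4=55  P5=27  P6=51  P7=45
Turnaround = completion − arrival: P1=8, P2=3, P3=33, P4=55, P5=27, P6=51, P7=45
Total turnaround = 8 + 3 + 33 + 55 + 27 + 51 + 45 = 222

222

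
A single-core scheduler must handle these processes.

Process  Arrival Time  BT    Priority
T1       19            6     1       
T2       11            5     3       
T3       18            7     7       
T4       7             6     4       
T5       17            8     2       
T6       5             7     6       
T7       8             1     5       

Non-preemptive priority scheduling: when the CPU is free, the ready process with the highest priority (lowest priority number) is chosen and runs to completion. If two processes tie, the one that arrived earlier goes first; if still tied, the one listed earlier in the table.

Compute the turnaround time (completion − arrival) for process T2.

Schedule: | idle 0-5 | T6 5-12 | T2 12-17 | T5 17-25 | T1 25-31 | T4 31-37 | T7 37-38 | T3 38-45 |
Completion: T1=31  T2=17  T3=45  T4=37  T5=25  T6=12  T7=38
Turnaround(T2) = completion − arrival = 17 − 11 = 6

6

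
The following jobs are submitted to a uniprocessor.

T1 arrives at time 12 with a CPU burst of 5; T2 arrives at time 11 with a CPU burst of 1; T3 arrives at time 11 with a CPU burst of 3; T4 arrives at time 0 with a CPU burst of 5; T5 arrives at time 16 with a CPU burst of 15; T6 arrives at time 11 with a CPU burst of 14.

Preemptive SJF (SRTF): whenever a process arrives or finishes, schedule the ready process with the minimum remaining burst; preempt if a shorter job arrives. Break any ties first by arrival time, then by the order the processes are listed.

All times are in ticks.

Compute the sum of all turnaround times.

Gantt: | T4 0-5 | idle 5-11 | T2 11-12 | T3 12-15 | T1 15-20 | T6 20-34 | T5 34-49 |
Completion: T1=20  T2=12  T3=15  T4=5  T5=49  T6=34
Turnaround (C−A): T1=8  T2=1  T3=4  T4=5  T5=33  T6=23
Turnaround = completion − arrival: T1=8, T2=1, T3=4, T4=5, T5=33, T6=23
Total turnaround = 8 + 1 + 4 + 5 + 33 + 23 = 74

74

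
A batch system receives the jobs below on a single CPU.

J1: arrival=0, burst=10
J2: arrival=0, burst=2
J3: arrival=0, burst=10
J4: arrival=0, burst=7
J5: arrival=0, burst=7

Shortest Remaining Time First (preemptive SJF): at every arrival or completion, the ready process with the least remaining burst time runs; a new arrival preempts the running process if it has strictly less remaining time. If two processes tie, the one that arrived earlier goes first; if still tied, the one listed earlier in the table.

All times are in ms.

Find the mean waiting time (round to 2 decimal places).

10.60

Timeline: | J2 0-2 | J4 2-9 | J5 9-16 | J1 16-26 | J3 26-36 |
Completion: J1=26  J2=2  J3=36  J4=9  J5=16
Turnaround (C−A): J1=26  J2=2  J3=36  J4=9  J5=16
Waiting times: J1=16, J2=0, J3=26, J4=2, J5=9
Average waiting = (16+0+26+2+9) / 5 = 53/5 = 10.60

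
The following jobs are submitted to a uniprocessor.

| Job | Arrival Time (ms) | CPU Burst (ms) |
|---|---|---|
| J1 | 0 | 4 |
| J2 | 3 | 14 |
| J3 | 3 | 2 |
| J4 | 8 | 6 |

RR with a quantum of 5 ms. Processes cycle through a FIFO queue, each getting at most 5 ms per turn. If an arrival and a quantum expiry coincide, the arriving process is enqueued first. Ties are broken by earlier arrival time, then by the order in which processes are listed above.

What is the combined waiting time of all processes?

23

Gantt: | J1 0-4 | J2 4-9 | J3 9-11 | J4 11-16 | J2 16-21 | J4 21-22 | J2 22-26 |
Completion: J1=4  J2=26  J3=11  J4=22
Turnaround (C−A): J1=4  J2=23  J3=8  J4=14
Waiting = turnaround − burst: J1=0, J2=9, J3=6, J4=8
Total waiting = 0 + 9 + 6 + 8 = 23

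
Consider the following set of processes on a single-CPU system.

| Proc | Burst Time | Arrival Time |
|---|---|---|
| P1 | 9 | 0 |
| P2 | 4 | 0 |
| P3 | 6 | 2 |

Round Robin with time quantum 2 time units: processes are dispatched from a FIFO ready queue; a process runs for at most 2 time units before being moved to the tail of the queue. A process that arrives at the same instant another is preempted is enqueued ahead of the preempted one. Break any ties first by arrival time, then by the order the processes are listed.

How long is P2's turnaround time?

Schedule: | P1 0-2 | P2 2-4 | P3 4-6 | P1 6-8 | P2 8-10 | P3 10-12 | P1 12-14 | P3 14-16 | P1 16-19 |
Completion: P1=19  P2=10  P3=16
Turnaround (C−A): P1=19  P2=10  P3=14
Turnaround(P2) = completion − arrival = 10 − 0 = 10

10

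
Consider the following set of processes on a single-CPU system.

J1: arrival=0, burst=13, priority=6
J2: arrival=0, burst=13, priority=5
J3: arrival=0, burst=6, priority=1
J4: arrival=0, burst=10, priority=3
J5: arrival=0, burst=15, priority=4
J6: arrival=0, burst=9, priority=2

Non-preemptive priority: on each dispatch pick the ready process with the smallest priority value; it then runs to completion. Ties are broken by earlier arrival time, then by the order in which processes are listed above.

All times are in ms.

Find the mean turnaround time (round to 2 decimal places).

Gantt: | J3 0-6 | J6 6-15 | J4 15-25 | J5 25-40 | J2 40-53 | J1 53-66 |
Completion: J1=66  J2=53  J3=6  J4=25  J5=40  J6=15
Turnaround times: J1=66, J2=53, J3=6, J4=25, J5=40, J6=15
Average turnaround = (66+53+6+25+40+15) / 6 = 205/6 = 34.17

34.17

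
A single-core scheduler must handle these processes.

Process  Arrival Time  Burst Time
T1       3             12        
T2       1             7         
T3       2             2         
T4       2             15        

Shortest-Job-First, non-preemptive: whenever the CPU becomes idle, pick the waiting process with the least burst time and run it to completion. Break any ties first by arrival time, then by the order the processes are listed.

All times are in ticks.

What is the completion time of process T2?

Gantt: | idle 0-1 | T2 1-8 | T3 8-10 | T1 10-22 | T4 22-37 |
Completion: T1=22  T2=8  T3=10  T4=37

8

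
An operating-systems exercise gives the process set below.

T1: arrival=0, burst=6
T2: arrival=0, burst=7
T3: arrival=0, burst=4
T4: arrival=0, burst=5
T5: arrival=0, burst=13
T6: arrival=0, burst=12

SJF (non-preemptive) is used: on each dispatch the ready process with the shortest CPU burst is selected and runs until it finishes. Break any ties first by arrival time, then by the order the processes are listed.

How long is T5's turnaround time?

Timeline: | T3 0-4 | T4 4-9 | T1 9-15 | T2 15-22 | T6 22-34 | T5 34-47 |
Completion: T1=15  T2=22  T3=4  T4=9  T5=47  T6=34
Turnaround (C−A): T1=15  T2=22  T3=4  T4=9  T5=47  T6=34
Turnaround(T5) = completion − arrival = 47 − 0 = 47

47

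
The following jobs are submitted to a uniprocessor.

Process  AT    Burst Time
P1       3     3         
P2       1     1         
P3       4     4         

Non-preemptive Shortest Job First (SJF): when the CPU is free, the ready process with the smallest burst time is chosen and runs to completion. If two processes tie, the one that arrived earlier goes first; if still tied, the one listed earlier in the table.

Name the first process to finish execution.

P2

Gantt: | idle 0-1 | P2 1-2 | idle 2-3 | P1 3-6 | P3 6-10 |
Completion: P1=6  P2=2  P3=10
Finish order: P2 → P1 → P3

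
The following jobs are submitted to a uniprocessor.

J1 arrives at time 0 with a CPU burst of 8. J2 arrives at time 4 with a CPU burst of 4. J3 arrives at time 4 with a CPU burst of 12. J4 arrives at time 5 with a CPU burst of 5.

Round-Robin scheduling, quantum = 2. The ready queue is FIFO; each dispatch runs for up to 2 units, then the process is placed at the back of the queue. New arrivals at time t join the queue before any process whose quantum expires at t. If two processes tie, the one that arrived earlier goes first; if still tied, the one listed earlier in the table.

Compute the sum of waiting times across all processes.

Timeline: | J1 0-4 | J2 4-6 | J3 6-8 | J1 8-10 | J4 10-12 | J2 12-14 | J3 14-16 | J1 16-18 | J4 18-20 | J3 20-22 | J4 22-23 | J3 23-29 |
Completion: J1=18  J2=14  J3=29  J4=23
Turnaround (C−A): J1=18  J2=10  J3=25  J4=18
Waiting = turnaround − burst: J1=10, J2=6, J3=13, J4=13
Total waiting = 10 + 6 + 13 + 13 = 42

42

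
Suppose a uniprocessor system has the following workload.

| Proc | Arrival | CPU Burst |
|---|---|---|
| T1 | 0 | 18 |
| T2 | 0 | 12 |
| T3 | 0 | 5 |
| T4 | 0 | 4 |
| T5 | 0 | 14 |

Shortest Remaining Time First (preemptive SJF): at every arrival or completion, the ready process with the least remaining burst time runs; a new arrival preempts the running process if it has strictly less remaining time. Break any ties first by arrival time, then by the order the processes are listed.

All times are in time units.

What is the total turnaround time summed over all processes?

122

Schedule: | T4 0-4 | T3 4-9 | T2 9-21 | T5 21-35 | T1 35-53 |
Completion: T1=53  T2=21  T3=9  T4=4  T5=35
Turnaround (C−A): T1=53  T2=21  T3=9  T4=4  T5=35
Turnaround = completion − arrival: T1=53, T2=21, T3=9, T4=4, T5=35
Total turnaround = 53 + 21 + 9 + 4 + 35 = 122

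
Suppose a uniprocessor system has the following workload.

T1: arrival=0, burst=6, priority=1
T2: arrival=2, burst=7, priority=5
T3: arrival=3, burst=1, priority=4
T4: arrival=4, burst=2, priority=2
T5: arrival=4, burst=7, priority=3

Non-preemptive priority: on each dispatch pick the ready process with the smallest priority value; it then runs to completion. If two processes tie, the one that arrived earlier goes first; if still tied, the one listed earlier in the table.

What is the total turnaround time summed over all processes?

Schedule: | T1 0-6 | T4 6-8 | T5 8-15 | T3 15-16 | T2 16-23 |
Completion: T1=6  T2=23  T3=16  T4=8  T5=15
Turnaround = completion − arrival: T1=6, T2=21, T3=13, T4=4, T5=11
Total turnaround = 6 + 21 + 13 + 4 + 11 = 55

55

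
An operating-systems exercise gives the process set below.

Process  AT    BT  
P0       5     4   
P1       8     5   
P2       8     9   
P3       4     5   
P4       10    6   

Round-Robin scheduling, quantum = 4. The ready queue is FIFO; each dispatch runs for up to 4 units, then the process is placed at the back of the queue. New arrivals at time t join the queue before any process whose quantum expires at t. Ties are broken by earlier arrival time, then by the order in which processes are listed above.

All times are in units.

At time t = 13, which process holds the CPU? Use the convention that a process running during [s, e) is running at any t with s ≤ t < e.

P1

Gantt: | idle 0-4 | P3 4-8 | P0 8-12 | P1 12-16 | P2 16-20 | P3 20-21 | P4 21-25 | P1 25-26 | P2 26-30 | P4 30-32 | P2 32-33 |
Completion: P0=12  P1=26  P2=33  P3=21  P4=32
Turnaround (C−A): P0=7  P1=18  P2=25  P3=17  P4=22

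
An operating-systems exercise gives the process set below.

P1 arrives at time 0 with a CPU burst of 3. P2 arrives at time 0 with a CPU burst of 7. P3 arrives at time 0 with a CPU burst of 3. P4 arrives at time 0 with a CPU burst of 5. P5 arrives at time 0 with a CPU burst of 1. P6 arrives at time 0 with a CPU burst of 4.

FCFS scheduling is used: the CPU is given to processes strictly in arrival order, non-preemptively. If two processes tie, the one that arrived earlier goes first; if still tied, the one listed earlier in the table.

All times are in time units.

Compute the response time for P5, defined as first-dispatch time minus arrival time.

Schedule: | P1 0-3 | P2 3-10 | P3 10-13 | P4 13-18 | P5 18-19 | P6 19-23 |
Completion: P1=3  P2=10  P3=13  P4=18  P5=19  P6=23
Turnaround (C−A): P1=3  P2=10  P3=13  P4=18  P5=19  P6=23
Response(P5) = first start − arrival = 18 − 0 = 18

18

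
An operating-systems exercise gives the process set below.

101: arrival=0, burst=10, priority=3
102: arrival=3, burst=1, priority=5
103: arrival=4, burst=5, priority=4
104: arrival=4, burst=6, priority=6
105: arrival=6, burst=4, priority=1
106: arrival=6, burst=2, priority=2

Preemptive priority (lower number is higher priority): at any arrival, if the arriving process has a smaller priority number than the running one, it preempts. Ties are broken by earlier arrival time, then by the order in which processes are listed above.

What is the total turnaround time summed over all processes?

86

Timeline: | 101 0-6 | 105 6-10 | 106 10-12 | 101 12-16 | 103 16-21 | 102 21-22 | 104 22-28 |
Completion: 101=16  102=22  103=21  104=28  105=10  106=12
Turnaround (C−A): 101=16  102=19  103=17  104=24  105=4  106=6
Turnaround = completion − arrival: 101=16, 102=19, 103=17, 104=24, 105=4, 106=6
Total turnaround = 16 + 19 + 17 + 24 + 4 + 6 = 86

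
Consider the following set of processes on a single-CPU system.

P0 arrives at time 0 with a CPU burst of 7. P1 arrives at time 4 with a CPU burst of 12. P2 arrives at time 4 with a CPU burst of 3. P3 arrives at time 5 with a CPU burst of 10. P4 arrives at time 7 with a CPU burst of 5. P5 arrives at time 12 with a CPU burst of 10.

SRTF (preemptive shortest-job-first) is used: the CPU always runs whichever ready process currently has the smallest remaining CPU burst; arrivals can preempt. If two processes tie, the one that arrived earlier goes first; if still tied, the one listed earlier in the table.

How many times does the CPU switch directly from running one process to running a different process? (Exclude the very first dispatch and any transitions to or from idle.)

5

Timeline: | P0 0-7 | P2 7-10 | P4 10-15 | P3 15-25 | P5 25-35 | P1 35-47 |
Completion: P0=7  P1=47  P2=10  P3=25  P4=15  P5=35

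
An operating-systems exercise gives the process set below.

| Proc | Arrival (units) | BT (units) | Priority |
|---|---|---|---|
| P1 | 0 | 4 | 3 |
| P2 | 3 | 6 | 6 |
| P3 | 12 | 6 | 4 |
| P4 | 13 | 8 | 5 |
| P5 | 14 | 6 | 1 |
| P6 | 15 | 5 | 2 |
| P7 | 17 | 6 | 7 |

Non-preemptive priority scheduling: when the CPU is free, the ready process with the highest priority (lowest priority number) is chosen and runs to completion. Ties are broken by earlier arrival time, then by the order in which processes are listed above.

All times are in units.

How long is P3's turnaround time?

Timeline: | P1 0-4 | P2 4-10 | idle 10-12 | P3 12-18 | P5 18-24 | P6 24-29 | P4 29-37 | P7 37-43 |
Completion: P1=4  P2=10  P3=18  P4=37  P5=24  P6=29  P7=43
Turnaround (C−A): P1=4  P2=7  P3=6  P4=24  P5=10  P6=14  P7=26
Turnaround(P3) = completion − arrival = 18 − 12 = 6

6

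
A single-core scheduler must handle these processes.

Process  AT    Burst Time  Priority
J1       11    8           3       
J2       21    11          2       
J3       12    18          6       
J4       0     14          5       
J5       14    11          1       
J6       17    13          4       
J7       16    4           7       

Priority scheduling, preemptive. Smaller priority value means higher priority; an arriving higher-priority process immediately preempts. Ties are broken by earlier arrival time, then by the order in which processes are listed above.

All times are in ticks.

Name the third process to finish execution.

J1

Timeline: | J4 0-11 | J1 11-14 | J5 14-25 | J2 25-36 | J1 36-41 | J6 41-54 | J4 54-57 | J3 57-75 | J7 75-79 |
Completion: J1=41  J2=36  J3=75  J4=57  J5=25  J6=54  J7=79
Finish order: J5 → J2 → J1 → J6 → J4 → J3 → J7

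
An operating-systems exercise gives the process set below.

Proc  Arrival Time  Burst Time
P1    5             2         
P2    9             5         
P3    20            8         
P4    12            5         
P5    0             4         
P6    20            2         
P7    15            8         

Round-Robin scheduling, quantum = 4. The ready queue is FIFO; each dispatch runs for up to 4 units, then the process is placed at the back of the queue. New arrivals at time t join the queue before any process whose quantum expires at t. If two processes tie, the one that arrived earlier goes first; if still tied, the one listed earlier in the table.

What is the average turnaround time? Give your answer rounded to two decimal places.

10.00

Schedule: | P5 0-4 | idle 4-5 | P1 5-7 | idle 7-9 | P2 9-13 | P4 13-17 | P2 17-18 | P7 18-22 | P4 22-23 | P3 23-27 | P6 27-29 | P7 29-33 | P3 33-37 |
Completion: P1=7  P2=18  P3=37  P4=23  P5=4  P6=29  P7=33
Turnaround (C−A): P1=2  P2=9  P3=17  P4=11  P5=4  P6=9  P7=18
Turnaround times: P1=2, P2=9, P3=17, P4=11, P5=4, P6=9, P7=18
Average turnaround = (2+9+17+11+4+9+18) / 7 = 70/7 = 10.00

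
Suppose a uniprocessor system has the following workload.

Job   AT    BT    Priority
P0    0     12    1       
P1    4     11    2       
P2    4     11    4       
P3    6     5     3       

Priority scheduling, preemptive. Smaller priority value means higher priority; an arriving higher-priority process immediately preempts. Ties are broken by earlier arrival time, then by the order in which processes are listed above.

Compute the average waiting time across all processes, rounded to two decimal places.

12.25

Schedule: | P0 0-12 | P1 12-23 | P3 23-28 | P2 28-39 |
Completion: P0=12  P1=23  P2=39  P3=28
Waiting times: P0=0, P1=8, P2=24, P3=17
Average waiting = (0+8+24+17) / 4 = 49/4 = 12.25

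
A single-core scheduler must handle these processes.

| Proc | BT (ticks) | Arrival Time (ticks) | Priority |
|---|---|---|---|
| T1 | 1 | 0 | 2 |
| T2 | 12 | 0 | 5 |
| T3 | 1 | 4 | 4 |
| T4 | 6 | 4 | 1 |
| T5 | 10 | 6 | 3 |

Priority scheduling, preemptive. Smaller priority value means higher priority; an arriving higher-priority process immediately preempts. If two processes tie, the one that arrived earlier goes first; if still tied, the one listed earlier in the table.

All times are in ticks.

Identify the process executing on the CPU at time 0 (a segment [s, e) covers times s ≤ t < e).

Schedule: | T1 0-1 | T2 1-4 | T4 4-10 | T5 10-20 | T3 20-21 | T2 21-30 |
Completion: T1=1  T2=30  T3=21  T4=10  T5=20
Turnaround (C−A): T1=1  T2=30  T3=17  T4=6  T5=14

T1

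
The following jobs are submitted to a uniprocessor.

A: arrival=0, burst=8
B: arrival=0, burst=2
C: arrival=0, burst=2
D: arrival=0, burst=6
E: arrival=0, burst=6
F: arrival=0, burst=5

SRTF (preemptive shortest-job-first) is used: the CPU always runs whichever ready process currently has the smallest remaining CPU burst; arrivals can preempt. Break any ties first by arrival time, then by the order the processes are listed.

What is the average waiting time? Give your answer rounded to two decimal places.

Gantt: | B 0-2 | C 2-4 | F 4-9 | D 9-15 | E 15-21 | A 21-29 |
Completion: A=29  B=2  C=4  D=15  E=21  F=9
Waiting times: A=21, B=0, C=2, D=9, E=15, F=4
Average waiting = (21+0+2+9+15+4) / 6 = 51/6 = 8.50

8.50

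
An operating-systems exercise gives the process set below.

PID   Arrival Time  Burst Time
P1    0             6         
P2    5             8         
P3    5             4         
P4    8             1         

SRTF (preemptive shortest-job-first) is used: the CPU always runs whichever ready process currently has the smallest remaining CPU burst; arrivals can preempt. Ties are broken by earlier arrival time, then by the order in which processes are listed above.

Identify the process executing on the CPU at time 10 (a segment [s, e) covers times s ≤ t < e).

Timeline: | P1 0-6 | P3 6-8 | P4 8-9 | P3 9-11 | P2 11-19 |
Completion: P1=6  P2=19  P3=11  P4=9
Turnaround (C−A): P1=6  P2=14  P3=6  P4=1

P3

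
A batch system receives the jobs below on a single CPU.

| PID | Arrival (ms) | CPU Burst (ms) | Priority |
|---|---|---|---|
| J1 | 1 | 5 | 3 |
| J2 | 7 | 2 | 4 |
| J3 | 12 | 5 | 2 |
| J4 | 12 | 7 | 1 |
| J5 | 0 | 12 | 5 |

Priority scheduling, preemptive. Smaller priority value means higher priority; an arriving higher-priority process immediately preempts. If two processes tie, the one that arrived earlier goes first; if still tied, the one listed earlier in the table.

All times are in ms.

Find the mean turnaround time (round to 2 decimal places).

11.40

Schedule: | J5 0-1 | J1 1-6 | J5 6-7 | J2 7-9 | J5 9-12 | J4 12-19 | J3 19-24 | J5 24-31 |
Completion: J1=6  J2=9  J3=24  J4=19  J5=31
Turnaround (C−A): J1=5  J2=2  J3=12  J4=7  J5=31
Turnaround times: J1=5, J2=2, J3=12, J4=7, J5=31
Average turnaround = (5+2+12+7+31) / 5 = 57/5 = 11.40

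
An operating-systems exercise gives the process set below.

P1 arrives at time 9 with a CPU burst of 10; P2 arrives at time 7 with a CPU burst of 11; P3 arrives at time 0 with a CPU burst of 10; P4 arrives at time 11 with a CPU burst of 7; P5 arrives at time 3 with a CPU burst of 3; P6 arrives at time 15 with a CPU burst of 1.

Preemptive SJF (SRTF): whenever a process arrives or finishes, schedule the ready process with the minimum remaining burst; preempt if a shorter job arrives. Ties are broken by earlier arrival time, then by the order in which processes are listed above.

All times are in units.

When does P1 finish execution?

Timeline: | P3 0-3 | P5 3-6 | P3 6-13 | P4 13-15 | P6 15-16 | P4 16-21 | P1 21-31 | P2 31-42 |
Completion: P1=31  P2=42  P3=13  P4=21  P5=6  P6=16
Turnaround (C−A): P1=22  P2=35  P3=13  P4=10  P5=3  P6=1

31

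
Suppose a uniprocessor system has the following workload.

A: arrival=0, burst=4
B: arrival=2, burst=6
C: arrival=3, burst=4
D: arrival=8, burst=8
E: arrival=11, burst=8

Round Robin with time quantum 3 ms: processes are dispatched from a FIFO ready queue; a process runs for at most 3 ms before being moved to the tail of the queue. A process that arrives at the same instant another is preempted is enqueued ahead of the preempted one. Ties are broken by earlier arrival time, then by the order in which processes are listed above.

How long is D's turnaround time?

20

Gantt: | A 0-3 | B 3-6 | C 6-9 | A 9-10 | B 10-13 | D 13-16 | C 16-17 | E 17-20 | D 20-23 | E 23-26 | D 26-28 | E 28-30 |
Completion: A=10  B=13  C=17  D=28  E=30
Turnaround(D) = completion − arrival = 28 − 8 = 20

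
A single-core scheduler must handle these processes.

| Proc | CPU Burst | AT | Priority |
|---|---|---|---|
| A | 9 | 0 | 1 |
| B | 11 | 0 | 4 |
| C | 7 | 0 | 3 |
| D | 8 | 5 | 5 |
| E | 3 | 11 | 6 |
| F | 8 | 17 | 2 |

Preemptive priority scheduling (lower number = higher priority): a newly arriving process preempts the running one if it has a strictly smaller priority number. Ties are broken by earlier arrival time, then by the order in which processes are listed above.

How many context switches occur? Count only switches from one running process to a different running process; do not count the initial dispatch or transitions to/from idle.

6

Gantt: | A 0-9 | C 9-16 | B 16-17 | F 17-25 | B 25-35 | D 35-43 | E 43-46 |
Completion: A=9  B=35  C=16  D=43  E=46  F=25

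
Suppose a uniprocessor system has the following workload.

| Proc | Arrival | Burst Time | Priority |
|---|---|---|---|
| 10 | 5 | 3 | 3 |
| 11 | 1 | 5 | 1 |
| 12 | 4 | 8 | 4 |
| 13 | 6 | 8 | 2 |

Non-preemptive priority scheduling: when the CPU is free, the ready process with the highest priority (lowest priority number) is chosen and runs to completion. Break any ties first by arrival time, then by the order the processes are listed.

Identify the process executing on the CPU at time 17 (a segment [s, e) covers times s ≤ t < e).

Schedule: | idle 0-1 | 11 1-6 | 13 6-14 | 10 14-17 | 12 17-25 |
Completion: 10=17  11=6  12=25  13=14

12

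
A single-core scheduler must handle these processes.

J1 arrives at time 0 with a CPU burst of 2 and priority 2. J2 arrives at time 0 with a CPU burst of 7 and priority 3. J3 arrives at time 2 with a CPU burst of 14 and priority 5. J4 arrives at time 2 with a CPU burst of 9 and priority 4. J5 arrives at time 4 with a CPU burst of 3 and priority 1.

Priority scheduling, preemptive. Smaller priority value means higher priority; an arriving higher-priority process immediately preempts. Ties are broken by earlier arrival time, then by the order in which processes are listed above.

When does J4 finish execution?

Gantt: | J1 0-2 | J2 2-4 | J5 4-7 | J2 7-12 | J4 12-21 | J3 21-35 |
Completion: J1=2  J2=12  J3=35  J4=21  J5=7
Turnaround (C−A): J1=2  J2=12  J3=33  J4=19  J5=3

21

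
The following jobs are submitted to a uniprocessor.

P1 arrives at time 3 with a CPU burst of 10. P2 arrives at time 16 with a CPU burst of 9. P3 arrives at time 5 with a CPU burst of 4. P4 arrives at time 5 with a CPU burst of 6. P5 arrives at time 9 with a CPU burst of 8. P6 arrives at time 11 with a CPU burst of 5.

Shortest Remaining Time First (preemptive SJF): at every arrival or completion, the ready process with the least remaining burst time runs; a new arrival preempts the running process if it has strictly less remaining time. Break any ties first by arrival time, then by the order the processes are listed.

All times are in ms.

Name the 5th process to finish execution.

Schedule: | idle 0-3 | P1 3-5 | P3 5-9 | P4 9-15 | P6 15-20 | P1 20-28 | P5 28-36 | P2 36-45 |
Completion: P1=28  P2=45  P3=9  P4=15  P5=36  P6=20
Finish order: P3 → P4 → P6 → P1 → P5 → P2

P5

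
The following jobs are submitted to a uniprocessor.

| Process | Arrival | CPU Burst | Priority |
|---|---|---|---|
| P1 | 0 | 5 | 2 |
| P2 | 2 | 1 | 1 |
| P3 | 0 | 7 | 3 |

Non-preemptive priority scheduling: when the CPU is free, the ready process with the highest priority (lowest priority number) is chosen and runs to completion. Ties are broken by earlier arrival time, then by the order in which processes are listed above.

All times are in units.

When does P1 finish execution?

Schedule: | P1 0-5 | P2 5-6 | P3 6-13 |
Completion: P1=5  P2=6  P3=13
Turnaround (C−A): P1=5  P2=4  P3=13

5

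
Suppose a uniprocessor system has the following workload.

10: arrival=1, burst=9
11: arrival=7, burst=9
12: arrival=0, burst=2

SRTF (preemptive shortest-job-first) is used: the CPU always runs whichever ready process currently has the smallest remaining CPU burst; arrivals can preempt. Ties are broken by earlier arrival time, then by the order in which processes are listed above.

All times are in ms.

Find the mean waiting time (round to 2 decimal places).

Schedule: | 12 0-2 | 10 2-11 | 11 11-20 |
Completion: 10=11  11=20  12=2
Turnaround (C−A): 10=10  11=13  12=2
Waiting times: 10=1, 11=4, 12=0
Average waiting = (1+4+0) / 3 = 5/3 = 1.67

1.67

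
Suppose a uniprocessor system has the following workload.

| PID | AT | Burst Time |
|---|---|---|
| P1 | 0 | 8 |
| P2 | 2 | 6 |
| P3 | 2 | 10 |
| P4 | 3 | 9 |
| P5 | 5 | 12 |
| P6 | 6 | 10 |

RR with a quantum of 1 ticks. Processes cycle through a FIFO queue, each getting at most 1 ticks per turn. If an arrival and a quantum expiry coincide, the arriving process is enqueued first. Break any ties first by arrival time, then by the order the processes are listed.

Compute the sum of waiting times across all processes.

197

Schedule: | P1 0-2 | P2 2-3 | P3 3-4 | P1 4-5 | P4 5-6 | P2 6-7 | P3 7-8 | P5 8-9 | P1 9-10 | P6 10-11 | P4 11-12 | P2 12-13 | P3 13-14 | P5 14-15 | P1 15-16 | P6 16-17 | P4 17-18 | P2 18-19 | P3 19-20 | P5 20-21 | P1 21-22 | P6 22-23 | P4 23-24 | P2 24-25 | P3 25-26 | P5 26-27 | P1 27-28 | P6 28-29 | P4 29-30 | P2 30-31 | P3 31-32 | P5 32-33 | P1 33-34 | P6 34-35 | P4 35-36 | P3 36-37 | P5 37-38 | P6 38-39 | P4 39-40 | P3 40-41 | P5 41-42 | P6 42-43 | P4 43-44 | P3 44-45 | P5 45-46 | P6 46-47 | P4 47-48 | P3 48-49 | P5 49-50 | P6 50-51 | P5 51-52 | P6 52-53 | P5 53-55 |
Completion: P1=34  P2=31  P3=49  P4=48  P5=55  P6=53
Turnaround (C−A): P1=34  P2=29  P3=47  P4=45  P5=50  P6=47
Waiting = turnaround − burst: P1=26, P2=23, P3=37, P4=36, P5=38, P6=37
Total waiting = 26 + 23 + 37 + 36 + 38 + 37 = 197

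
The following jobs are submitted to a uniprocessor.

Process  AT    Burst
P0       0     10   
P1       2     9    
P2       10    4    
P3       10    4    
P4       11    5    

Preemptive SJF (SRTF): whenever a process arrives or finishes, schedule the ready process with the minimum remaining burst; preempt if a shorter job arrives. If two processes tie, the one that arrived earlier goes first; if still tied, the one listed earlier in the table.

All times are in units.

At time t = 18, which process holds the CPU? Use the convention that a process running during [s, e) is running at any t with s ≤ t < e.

Gantt: | P0 0-10 | P2 10-14 | P3 14-18 | P4 18-23 | P1 23-32 |
Completion: P0=10  P1=32  P2=14  P3=18  P4=23

P4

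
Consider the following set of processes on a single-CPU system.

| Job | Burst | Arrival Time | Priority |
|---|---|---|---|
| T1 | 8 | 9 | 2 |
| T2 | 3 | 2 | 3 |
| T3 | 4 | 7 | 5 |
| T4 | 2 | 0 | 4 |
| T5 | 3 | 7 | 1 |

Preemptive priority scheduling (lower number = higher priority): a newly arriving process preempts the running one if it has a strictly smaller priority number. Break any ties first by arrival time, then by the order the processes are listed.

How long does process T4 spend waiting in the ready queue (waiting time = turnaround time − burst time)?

0

Schedule: | T4 0-2 | T2 2-5 | idle 5-7 | T5 7-10 | T1 10-18 | T3 18-22 |
Completion: T1=18  T2=5  T3=22  T4=2  T5=10
Waiting(T4) = turnaround − burst = 2 − 2 = 0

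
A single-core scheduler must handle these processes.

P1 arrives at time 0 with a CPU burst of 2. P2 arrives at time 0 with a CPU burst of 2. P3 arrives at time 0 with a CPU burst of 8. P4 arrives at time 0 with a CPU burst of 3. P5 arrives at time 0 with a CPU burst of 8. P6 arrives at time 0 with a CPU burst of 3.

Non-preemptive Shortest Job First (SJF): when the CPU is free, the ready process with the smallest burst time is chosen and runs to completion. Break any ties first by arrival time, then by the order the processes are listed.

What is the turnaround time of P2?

Schedule: | P1 0-2 | P2 2-4 | P4 4-7 | P6 7-10 | P3 10-18 | P5 18-26 |
Completion: P1=2  P2=4  P3=18  P4=7  P5=26  P6=10
Turnaround (C−A): P1=2  P2=4  P3=18  P4=7  P5=26  P6=10
Turnaround(P2) = completion − arrival = 4 − 0 = 4

4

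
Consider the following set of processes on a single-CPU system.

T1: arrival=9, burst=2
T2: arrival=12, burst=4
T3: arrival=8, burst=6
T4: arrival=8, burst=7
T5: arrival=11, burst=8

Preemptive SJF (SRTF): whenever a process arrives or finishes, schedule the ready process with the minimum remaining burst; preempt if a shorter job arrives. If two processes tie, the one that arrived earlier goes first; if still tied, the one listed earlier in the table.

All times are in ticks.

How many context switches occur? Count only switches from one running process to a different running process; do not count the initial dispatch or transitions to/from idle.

Gantt: | idle 0-8 | T3 8-9 | T1 9-11 | T3 11-16 | T2 16-20 | T4 20-27 | T5 27-35 |
Completion: T1=11  T2=20  T3=16  T4=27  T5=35
Turnaround (C−A): T1=2  T2=8  T3=8  T4=19  T5=24

5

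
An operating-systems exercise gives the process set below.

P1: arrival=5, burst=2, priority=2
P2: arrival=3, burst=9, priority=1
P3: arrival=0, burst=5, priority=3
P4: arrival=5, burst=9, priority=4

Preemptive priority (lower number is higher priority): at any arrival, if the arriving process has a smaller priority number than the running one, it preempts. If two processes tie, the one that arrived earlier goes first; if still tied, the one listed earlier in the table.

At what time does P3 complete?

16

Gantt: | P3 0-3 | P2 3-12 | P1 12-14 | P3 14-16 | P4 16-25 |
Completion: P1=14  P2=12  P3=16  P4=25
Turnaround (C−A): P1=9  P2=9  P3=16  P4=20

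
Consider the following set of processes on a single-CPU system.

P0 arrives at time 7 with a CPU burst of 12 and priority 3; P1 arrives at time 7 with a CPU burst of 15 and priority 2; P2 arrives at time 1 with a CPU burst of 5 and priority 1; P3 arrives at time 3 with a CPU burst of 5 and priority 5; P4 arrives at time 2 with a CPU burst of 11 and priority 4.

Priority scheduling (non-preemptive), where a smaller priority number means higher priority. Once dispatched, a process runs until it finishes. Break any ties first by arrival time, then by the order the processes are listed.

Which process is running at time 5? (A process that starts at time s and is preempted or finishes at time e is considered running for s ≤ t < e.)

Gantt: | idle 0-1 | P2 1-6 | P4 6-17 | P1 17-32 | P0 32-44 | P3 44-49 |
Completion: P0=44  P1=32  P2=6  P3=49  P4=17

P2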